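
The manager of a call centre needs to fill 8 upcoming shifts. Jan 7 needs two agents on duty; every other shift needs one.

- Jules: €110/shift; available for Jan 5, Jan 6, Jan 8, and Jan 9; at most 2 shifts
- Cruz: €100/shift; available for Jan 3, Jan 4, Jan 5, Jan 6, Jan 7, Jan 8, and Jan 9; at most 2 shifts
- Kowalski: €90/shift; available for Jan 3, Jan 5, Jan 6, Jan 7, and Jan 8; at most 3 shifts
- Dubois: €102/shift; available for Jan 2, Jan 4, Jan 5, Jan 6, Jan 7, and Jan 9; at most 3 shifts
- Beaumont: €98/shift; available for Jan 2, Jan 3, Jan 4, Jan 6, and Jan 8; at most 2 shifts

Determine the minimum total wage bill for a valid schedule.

Picking the cheapest available agent for each shift independently would cost €846, but that ignores the shift limits.
An optimal schedule: Jan 2→Beaumont, Jan 3→Kowalski, Jan 4→Beaumont, Jan 5→Dubois, Jan 6→Dubois, Jan 7→Kowalski+Cruz, Jan 8→Kowalski, Jan 9→Cruz.
Total: 98 + 90 + 98 + 102 + 102 + 90 + 100 + 90 + 100 = €870.

€870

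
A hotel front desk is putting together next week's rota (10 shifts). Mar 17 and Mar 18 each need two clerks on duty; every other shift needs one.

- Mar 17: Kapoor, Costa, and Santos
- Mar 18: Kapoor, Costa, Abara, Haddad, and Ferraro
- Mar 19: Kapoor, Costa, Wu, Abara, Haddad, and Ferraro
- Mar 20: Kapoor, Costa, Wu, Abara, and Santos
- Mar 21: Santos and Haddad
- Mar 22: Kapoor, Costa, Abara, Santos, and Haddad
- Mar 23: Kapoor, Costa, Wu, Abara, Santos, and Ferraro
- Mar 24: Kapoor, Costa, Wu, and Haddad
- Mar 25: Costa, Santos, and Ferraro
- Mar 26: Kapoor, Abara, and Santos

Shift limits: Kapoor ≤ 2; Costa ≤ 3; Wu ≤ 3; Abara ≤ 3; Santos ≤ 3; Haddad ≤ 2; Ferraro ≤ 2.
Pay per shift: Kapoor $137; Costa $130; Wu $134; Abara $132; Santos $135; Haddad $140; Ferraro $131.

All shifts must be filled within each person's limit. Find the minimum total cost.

$1586

Picking the cheapest available clerk for each shift independently would cost $1573, but that ignores the shift limits.
An optimal schedule: Mar 17→Costa+Santos, Mar 18→Ferraro+Abara, Mar 19→Ferraro, Mar 20→Wu, Mar 21→Santos, Mar 22→Abara, Mar 23→Wu, Mar 24→Costa, Mar 25→Costa, Mar 26→Abara.
Total: 130 + 135 + 131 + 132 + 131 + 134 + 135 + 132 + 134 + 130 + 130 + 132 = $1586.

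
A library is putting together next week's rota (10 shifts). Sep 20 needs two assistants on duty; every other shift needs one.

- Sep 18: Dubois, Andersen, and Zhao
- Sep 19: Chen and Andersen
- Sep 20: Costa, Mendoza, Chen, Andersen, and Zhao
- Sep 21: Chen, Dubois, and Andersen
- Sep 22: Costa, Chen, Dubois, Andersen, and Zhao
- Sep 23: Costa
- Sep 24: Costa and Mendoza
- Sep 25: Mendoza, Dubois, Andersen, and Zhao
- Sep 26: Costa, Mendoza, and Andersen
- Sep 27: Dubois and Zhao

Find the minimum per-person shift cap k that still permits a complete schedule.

2

With 6 assistants and 11 worker-slots to fill, someone must work at least ⌈11/6⌉ = 2 shifts, so k ≥ 2.
k = 2 works: Sep 18→Dubois, Sep 19→Chen, Sep 20→Andersen+Zhao, Sep 21→Chen, Sep 22→Andersen, Sep 23→Costa, Sep 24→Costa, Sep 25→Mendoza, Sep 26→Mendoza, Sep 27→Dubois.
Loads: Costa 2, Mendoza 2, Chen 2, Dubois 2, Andersen 2, Zhao 1 — all ≤ 2.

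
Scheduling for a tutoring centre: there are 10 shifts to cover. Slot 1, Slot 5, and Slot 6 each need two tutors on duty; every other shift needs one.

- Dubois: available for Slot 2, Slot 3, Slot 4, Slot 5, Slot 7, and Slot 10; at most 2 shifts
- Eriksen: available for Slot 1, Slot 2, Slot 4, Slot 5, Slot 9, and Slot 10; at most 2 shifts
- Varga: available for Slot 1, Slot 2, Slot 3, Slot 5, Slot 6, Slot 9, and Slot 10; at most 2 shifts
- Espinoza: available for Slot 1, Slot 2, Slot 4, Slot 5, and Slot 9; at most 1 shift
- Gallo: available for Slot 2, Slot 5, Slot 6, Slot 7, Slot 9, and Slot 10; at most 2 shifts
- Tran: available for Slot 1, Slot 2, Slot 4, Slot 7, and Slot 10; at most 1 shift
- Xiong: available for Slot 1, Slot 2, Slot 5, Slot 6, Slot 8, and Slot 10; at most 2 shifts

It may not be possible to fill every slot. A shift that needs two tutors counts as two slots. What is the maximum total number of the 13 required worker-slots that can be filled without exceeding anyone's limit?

Total capacity across all tutors is 2+2+2+1+2+1+2 = 12, and 13 slots are needed, so at most 12 can be filled.
An assignment achieving 12: Slot 1→Varga+Espinoza, Slot 3→Dubois, Slot 4→Eriksen, Slot 5→Gallo+Xiong, Slot 6→Varga+Gallo, Slot 7→Dubois, Slot 8→Xiong, Slot 9→Eriksen, Slot 10→Tran.
Loads: Dubois 2/2, Eriksen 2/2, Varga 2/2, Espinoza 1/1, Gallo 2/2, Tran 1/1, Xiong 2/2.

12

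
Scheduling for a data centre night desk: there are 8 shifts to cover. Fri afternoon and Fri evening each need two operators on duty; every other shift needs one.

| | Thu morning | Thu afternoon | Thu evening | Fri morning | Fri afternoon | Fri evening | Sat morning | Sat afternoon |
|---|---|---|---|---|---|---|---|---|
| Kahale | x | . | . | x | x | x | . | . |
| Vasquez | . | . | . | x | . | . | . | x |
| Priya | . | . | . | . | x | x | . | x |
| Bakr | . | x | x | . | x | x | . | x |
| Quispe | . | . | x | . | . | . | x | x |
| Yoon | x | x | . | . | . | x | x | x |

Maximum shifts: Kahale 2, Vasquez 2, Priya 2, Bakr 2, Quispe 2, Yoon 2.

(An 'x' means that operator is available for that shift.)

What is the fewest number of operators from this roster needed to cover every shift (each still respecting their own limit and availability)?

10 slots to fill and no one can take more than 2, so at least ⌈10/2⌉ = 5 operators are needed.
Kahale, Vasquez, Priya, Bakr, and Quispe alone can cover everything: Thu morning→Kahale, Thu afternoon→Bakr, Thu evening→Quispe, Fri morning→Vasquez, Fri afternoon→Kahale+Priya, Fri evening→Priya+Bakr, Sat morning→Quispe, Sat afternoon→Vasquez.

5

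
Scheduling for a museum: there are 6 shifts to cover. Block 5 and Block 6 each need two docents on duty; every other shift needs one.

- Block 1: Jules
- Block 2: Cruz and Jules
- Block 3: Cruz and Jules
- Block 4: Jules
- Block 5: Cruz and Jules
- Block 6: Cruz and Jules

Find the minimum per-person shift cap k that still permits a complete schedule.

4

With 2 docents and 8 worker-slots to fill, someone must work at least ⌈8/2⌉ = 4 shifts, so k ≥ 4.
k = 4 works: Block 1→Jules, Block 2→Cruz, Block 3→Cruz, Block 4→Jules, Block 5→Cruz+Jules, Block 6→Cruz+Jules.
Loads: Cruz 4, Jules 4 — all ≤ 4.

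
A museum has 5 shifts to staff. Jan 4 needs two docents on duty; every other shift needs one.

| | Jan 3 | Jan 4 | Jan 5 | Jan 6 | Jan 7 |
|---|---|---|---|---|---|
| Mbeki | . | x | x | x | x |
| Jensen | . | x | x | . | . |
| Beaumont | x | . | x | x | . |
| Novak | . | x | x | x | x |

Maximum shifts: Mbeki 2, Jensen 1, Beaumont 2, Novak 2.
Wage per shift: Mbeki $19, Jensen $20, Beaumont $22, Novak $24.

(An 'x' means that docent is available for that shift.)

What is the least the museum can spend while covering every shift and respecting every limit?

Jan 3 can only be covered by Beaumont, so that assignment is forced.
Picking the cheapest available docent for each shift independently would cost $118, but that ignores the shift limits.
An optimal schedule: Jan 3→Beaumont, Jan 4→Mbeki+Jensen, Jan 5→Novak, Jan 6→Beaumont, Jan 7→Mbeki.
Total: 22 + 19 + 20 + 24 + 22 + 19 = $126.

$126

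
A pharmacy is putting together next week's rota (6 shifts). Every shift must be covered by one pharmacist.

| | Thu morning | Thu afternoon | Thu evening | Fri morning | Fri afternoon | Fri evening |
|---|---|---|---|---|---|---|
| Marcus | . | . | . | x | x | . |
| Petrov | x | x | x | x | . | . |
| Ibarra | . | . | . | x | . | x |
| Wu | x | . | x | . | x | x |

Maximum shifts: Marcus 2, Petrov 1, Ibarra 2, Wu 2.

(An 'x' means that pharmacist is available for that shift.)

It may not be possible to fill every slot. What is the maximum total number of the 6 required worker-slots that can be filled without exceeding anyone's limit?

6

Total capacity across all pharmacists is 2+1+2+2 = 7, and 6 slots are needed, so at most 6 can be filled.
An assignment achieving 6: Thu morning→Wu, Thu afternoon→Petrov, Thu evening→Wu, Fri morning→Marcus, Fri afternoon→Marcus, Fri evening→Ibarra.
Loads: Marcus 2/2, Petrov 1/1, Ibarra 1/2, Wu 2/2.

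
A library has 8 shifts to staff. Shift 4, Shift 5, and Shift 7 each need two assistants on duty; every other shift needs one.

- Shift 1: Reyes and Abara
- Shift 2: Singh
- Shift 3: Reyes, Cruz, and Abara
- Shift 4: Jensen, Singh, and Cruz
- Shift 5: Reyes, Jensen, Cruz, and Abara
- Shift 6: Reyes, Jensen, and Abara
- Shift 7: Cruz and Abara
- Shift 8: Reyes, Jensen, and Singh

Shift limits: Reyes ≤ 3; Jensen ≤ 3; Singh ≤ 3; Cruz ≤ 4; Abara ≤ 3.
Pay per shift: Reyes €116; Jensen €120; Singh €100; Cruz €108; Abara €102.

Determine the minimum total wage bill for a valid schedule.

Shift 2 can only be covered by Singh, so that assignment is forced.
Shift 7 can only be covered by Cruz and Abara, so that assignment is forced.
Picking the cheapest available assistant for each shift independently would cost €1134, but that ignores the shift limits.
An optimal schedule: Shift 1→Abara, Shift 2→Singh, Shift 3→Cruz, Shift 4→Singh+Cruz, Shift 5→Cruz+Reyes, Shift 6→Abara, Shift 7→Abara+Cruz, Shift 8→Singh.
Total: 102 + 100 + 108 + 100 + 108 + 108 + 116 + 102 + 102 + 108 + 100 = €1154.

€1154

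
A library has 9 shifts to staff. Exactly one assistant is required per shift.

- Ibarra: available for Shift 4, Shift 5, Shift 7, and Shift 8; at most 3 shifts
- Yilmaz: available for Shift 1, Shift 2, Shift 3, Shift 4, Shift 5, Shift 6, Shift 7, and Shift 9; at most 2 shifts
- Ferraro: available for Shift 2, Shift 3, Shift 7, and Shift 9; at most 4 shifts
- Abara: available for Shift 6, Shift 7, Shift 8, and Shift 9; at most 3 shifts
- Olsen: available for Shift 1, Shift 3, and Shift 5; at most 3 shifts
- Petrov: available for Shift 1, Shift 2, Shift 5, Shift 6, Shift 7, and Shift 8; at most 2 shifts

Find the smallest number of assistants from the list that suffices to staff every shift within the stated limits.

3

9 slots to fill and no one can take more than 4, so at least ⌈9/4⌉ = 3 assistants are needed.
Ibarra, Yilmaz, and Ferraro alone can cover everything: Shift 1→Yilmaz, Shift 2→Ferraro, Shift 3→Ferraro, Shift 4→Ibarra, Shift 5→Ibarra, Shift 6→Yilmaz, Shift 7→Ferraro, Shift 8→Ibarra, Shift 9→Ferraro.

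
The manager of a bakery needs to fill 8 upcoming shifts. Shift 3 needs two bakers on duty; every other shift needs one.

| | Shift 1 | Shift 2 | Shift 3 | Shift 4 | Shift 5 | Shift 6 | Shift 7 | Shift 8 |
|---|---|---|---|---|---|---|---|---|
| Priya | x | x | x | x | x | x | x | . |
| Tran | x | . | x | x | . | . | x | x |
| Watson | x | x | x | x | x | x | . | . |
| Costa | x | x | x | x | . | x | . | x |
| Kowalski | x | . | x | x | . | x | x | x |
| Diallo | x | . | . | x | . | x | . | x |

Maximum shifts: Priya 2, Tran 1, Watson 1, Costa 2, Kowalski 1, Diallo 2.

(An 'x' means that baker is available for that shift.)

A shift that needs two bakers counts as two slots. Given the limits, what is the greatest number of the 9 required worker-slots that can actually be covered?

9

Total capacity across all bakers is 2+1+1+2+1+2 = 9, and 9 slots are needed, so at most 9 can be filled.
An assignment achieving 9: Shift 1→Diallo, Shift 2→Priya, Shift 3→Watson+Costa, Shift 4→Diallo, Shift 5→Priya, Shift 6→Kowalski, Shift 7→Tran, Shift 8→Costa.
Loads: Priya 2/2, Tran 1/1, Watson 1/1, Costa 2/2, Kowalski 1/1, Diallo 2/2.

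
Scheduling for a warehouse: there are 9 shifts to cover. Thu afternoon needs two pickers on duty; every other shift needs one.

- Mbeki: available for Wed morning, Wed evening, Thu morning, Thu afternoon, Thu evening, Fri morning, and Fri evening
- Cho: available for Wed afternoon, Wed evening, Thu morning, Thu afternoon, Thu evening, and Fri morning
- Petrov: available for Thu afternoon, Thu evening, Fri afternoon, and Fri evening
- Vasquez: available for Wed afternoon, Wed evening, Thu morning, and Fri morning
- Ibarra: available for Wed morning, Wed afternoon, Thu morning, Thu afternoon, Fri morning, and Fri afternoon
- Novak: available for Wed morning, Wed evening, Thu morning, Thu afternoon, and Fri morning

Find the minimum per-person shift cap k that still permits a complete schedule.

2

With 6 pickers and 10 worker-slots to fill, someone must work at least ⌈10/6⌉ = 2 shifts, so k ≥ 2.
k = 2 works: Wed morning→Mbeki, Wed afternoon→Cho, Wed evening→Vasquez, Thu morning→Vasquez, Thu afternoon→Petrov+Ibarra, Thu evening→Cho, Fri morning→Ibarra, Fri afternoon→Petrov, Fri evening→Mbeki.
Loads: Mbeki 2, Cho 2, Petrov 2, Vasquez 2, Ibarra 2, Novak 0 — all ≤ 2.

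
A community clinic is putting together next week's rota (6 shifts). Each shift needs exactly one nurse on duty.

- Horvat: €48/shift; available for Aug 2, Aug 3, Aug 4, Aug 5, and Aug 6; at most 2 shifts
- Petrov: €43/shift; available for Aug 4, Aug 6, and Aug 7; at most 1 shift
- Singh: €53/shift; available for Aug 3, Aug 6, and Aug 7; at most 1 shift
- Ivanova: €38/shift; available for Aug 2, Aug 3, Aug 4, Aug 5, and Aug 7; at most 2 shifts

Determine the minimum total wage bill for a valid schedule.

Picking the cheapest available nurse for each shift independently would cost €233, but that ignores the shift limits.
An optimal schedule: Aug 2→Horvat, Aug 3→Singh, Aug 4→Ivanova, Aug 5→Horvat, Aug 6→Petrov, Aug 7→Ivanova.
Total: 48 + 53 + 38 + 48 + 43 + 38 = €268.

€268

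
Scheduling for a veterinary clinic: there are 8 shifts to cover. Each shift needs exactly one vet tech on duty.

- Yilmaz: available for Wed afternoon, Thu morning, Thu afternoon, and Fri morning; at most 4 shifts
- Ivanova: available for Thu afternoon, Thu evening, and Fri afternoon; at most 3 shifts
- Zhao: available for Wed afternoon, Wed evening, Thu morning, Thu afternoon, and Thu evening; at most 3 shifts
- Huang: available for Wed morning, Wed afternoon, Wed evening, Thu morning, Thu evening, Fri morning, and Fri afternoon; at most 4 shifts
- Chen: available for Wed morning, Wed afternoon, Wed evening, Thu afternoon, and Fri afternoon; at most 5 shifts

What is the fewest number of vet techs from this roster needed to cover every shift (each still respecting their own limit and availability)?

8 slots to fill and no one can take more than 5, so at least ⌈8/5⌉ = 2 vet techs are needed.
Yilmaz and Huang alone can cover everything: Wed morning→Huang, Wed afternoon→Yilmaz, Wed evening→Huang, Thu morning→Yilmaz, Thu afternoon→Yilmaz, Thu evening→Huang, Fri morning→Yilmaz, Fri afternoon→Huang.

2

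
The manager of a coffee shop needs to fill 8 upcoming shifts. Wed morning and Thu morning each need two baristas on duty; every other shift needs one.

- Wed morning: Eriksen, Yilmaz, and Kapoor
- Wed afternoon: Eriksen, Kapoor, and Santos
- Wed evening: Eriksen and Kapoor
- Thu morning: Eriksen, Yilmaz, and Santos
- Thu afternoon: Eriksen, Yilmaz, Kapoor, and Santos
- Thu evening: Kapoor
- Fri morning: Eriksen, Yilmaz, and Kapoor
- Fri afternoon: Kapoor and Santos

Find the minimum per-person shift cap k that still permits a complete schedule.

3

With 4 baristas and 10 worker-slots to fill, someone must work at least ⌈10/4⌉ = 3 shifts, so k ≥ 3.
k = 3 works: Wed morning→Eriksen+Yilmaz, Wed afternoon→Eriksen, Wed evening→Eriksen, Thu morning→Yilmaz+Santos, Thu afternoon→Kapoor, Thu evening→Kapoor, Fri morning→Yilmaz, Fri afternoon→Kapoor.
Loads: Eriksen 3, Yilmaz 3, Kapoor 3, Santos 1 — all ≤ 3.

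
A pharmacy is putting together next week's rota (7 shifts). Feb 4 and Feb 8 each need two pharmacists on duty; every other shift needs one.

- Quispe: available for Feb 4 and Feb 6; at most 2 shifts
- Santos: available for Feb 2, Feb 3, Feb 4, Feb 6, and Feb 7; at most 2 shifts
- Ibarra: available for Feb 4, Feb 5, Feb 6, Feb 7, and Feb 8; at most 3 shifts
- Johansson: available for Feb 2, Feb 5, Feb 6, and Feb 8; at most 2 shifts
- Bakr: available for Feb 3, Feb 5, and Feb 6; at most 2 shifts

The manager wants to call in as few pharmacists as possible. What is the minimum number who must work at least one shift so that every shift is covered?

4

9 slots to fill and no one can take more than 3, so at least ⌈9/3⌉ = 3 pharmacists are needed.
Any 3 pharmacists together have capacity at most 3+2+2 = 7 < 9 slots, so 3 can never suffice.
Quispe, Santos, Ibarra, and Johansson alone can cover everything: Feb 2→Santos, Feb 3→Santos, Feb 4→Quispe+Ibarra, Feb 5→Johansson, Feb 6→Quispe, Feb 7→Ibarra, Feb 8→Ibarra+Johansson.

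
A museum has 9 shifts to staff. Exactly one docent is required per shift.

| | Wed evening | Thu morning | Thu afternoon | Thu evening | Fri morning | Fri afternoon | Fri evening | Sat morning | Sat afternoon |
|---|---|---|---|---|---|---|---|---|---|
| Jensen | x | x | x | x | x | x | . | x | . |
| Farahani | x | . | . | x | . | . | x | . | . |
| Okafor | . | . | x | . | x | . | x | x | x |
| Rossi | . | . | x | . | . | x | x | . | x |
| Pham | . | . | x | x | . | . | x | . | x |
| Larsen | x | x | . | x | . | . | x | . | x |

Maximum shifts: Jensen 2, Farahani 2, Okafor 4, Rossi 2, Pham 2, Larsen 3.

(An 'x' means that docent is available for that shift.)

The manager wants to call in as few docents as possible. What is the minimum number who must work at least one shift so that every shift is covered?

3

9 slots to fill and no one can take more than 4, so at least ⌈9/4⌉ = 3 docents are needed.
Jensen, Okafor, and Larsen alone can cover everything: Wed evening→Jensen, Thu morning→Larsen, Thu afternoon→Okafor, Thu evening→Larsen, Fri morning→Okafor, Fri afternoon→Jensen, Fri evening→Okafor, Sat morning→Okafor, Sat afternoon→Larsen.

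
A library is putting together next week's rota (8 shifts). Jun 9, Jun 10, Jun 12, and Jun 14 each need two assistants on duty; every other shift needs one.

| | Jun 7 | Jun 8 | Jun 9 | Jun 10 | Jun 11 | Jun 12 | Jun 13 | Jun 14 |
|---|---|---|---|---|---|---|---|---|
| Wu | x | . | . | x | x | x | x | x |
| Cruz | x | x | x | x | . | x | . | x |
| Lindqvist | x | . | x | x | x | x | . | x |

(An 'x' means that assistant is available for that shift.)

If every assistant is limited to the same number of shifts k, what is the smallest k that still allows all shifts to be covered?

4

With 3 assistants and 12 worker-slots to fill, someone must work at least ⌈12/3⌉ = 4 shifts, so k ≥ 4.
k = 4 works: Jun 7→Wu, Jun 8→Cruz, Jun 9→Cruz+Lindqvist, Jun 10→Wu+Lindqvist, Jun 11→Wu, Jun 12→Cruz+Lindqvist, Jun 13→Wu, Jun 14→Cruz+Lindqvist.
Loads: Wu 4, Cruz 4, Lindqvist 4 — all ≤ 4.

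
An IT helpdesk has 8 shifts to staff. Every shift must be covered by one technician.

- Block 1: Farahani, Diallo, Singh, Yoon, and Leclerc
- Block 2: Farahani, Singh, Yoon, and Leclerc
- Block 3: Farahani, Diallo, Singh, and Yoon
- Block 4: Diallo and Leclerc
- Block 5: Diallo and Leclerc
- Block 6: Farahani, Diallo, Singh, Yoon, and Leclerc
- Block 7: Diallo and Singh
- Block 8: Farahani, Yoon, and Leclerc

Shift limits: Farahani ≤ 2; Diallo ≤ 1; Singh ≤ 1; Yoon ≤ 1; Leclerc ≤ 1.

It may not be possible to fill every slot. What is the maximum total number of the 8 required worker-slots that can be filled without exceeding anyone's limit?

6

Total capacity across all technicians is 2+1+1+1+1 = 6, and 8 slots are needed, so at most 6 can be filled.
An assignment achieving 6: Block 2→Farahani, Block 3→Yoon, Block 4→Diallo, Block 5→Leclerc, Block 7→Singh, Block 8→Farahani.
Loads: Farahani 2/2, Diallo 1/1, Singh 1/1, Yoon 1/1, Leclerc 1/1.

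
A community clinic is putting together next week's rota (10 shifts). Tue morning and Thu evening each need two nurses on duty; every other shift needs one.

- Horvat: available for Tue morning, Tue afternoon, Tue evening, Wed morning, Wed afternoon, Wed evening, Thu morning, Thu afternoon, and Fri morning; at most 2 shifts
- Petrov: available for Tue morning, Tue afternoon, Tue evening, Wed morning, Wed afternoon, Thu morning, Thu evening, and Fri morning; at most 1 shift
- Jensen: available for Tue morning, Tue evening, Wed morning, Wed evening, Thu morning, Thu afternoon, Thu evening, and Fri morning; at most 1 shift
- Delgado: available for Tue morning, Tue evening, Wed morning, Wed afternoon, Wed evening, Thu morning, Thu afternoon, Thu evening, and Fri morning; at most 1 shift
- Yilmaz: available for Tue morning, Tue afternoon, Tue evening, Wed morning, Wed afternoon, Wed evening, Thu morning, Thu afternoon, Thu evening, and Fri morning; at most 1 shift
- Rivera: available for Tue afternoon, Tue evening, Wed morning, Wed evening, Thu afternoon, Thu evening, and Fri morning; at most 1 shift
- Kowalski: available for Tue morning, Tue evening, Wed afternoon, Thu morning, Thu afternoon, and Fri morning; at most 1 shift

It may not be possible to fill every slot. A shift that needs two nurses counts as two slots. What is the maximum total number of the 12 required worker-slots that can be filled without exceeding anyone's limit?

Total capacity across all nurses is 2+1+1+1+1+1+1 = 8, and 12 slots are needed, so at most 8 can be filled.
An assignment achieving 8: Tue morning→Yilmaz+Kowalski, Tue afternoon→Horvat, Wed morning→Rivera, Wed afternoon→Horvat, Wed evening→Jensen, Thu evening→Petrov+Delgado.
Loads: Horvat 2/2, Petrov 1/1, Jensen 1/1, Delgado 1/1, Yilmaz 1/1, Rivera 1/1, Kowalski 1/1.

8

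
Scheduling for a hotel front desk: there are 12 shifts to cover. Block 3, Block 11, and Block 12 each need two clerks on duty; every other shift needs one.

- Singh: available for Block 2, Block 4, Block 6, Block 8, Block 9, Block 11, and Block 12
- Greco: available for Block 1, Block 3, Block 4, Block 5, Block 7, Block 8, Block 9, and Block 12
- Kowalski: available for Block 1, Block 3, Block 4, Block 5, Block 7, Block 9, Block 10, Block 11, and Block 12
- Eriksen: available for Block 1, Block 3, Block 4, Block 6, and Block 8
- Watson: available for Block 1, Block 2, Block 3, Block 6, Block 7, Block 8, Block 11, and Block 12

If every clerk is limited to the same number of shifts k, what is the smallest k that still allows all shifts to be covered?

3

With 5 clerks and 15 worker-slots to fill, someone must work at least ⌈15/5⌉ = 3 shifts, so k ≥ 3.
k = 3 works: Block 1→Greco, Block 2→Singh, Block 3→Eriksen+Watson, Block 4→Eriksen, Block 5→Greco, Block 6→Singh, Block 7→Greco, Block 8→Eriksen, Block 9→Singh, Block 10→Kowalski, Block 11→Kowalski+Watson, Block 12→Kowalski+Watson.
Loads: Singh 3, Greco 3, Kowalski 3, Eriksen 3, Watson 3 — all ≤ 3.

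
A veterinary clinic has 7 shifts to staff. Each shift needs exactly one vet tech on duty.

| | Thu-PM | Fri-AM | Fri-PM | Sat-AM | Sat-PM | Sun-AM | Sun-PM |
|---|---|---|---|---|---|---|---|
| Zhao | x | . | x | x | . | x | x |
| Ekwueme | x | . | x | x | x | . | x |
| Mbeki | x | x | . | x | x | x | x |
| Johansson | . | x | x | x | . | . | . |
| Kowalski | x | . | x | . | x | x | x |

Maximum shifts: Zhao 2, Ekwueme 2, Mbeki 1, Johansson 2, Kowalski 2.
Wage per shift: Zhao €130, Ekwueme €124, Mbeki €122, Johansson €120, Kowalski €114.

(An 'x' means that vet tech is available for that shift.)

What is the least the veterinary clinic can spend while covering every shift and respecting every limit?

€838

Picking the cheapest available vet tech for each shift independently would cost €810, but that ignores the shift limits.
An optimal schedule: Thu-PM→Mbeki, Fri-AM→Johansson, Fri-PM→Johansson, Sat-AM→Ekwueme, Sat-PM→Kowalski, Sun-AM→Kowalski, Sun-PM→Ekwueme.
Total: 122 + 120 + 120 + 124 + 114 + 114 + 124 = €838.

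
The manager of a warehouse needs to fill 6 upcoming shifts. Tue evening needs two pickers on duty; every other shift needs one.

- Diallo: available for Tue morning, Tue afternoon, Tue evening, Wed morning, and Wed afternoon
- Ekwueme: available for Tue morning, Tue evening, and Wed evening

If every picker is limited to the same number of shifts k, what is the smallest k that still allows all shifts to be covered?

With 2 pickers and 7 worker-slots to fill, someone must work at least ⌈7/2⌉ = 4 shifts, so k ≥ 4.
k = 4 works: Tue morning→Ekwueme, Tue afternoon→Diallo, Tue evening→Diallo+Ekwueme, Wed morning→Diallo, Wed afternoon→Diallo, Wed evening→Ekwueme.
Loads: Diallo 4, Ekwueme 3 — all ≤ 4.

4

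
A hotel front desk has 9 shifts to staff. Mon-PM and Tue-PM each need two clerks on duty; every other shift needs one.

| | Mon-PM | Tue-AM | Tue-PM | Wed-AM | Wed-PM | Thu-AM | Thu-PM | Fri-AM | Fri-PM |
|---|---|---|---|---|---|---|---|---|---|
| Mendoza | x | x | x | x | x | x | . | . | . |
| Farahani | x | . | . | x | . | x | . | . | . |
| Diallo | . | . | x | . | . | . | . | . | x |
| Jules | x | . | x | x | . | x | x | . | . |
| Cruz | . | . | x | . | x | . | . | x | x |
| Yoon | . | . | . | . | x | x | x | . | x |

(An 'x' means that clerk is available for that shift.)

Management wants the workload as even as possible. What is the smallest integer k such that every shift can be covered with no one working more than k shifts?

With 6 clerks and 11 worker-slots to fill, someone must work at least ⌈11/6⌉ = 2 shifts, so k ≥ 2.
k = 2 works: Mon-PM→Mendoza+Farahani, Tue-AM→Mendoza, Tue-PM→Diallo+Jules, Wed-AM→Farahani, Wed-PM→Cruz, Thu-AM→Yoon, Thu-PM→Jules, Fri-AM→Cruz, Fri-PM→Diallo.
Loads: Mendoza 2, Farahani 2, Diallo 2, Jules 2, Cruz 2, Yoon 1 — all ≤ 2.

2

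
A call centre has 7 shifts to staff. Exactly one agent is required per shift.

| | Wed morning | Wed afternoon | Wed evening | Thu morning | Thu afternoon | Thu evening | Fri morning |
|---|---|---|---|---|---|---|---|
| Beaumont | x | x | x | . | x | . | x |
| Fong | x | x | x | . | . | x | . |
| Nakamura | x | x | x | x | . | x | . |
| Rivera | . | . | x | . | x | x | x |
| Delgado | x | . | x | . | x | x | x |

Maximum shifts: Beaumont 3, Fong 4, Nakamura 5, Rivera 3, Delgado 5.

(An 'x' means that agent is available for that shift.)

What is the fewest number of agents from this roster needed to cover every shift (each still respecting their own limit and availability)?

2

7 slots to fill and no one can take more than 5, so at least ⌈7/5⌉ = 2 agents are needed.
Beaumont and Nakamura alone can cover everything: Wed morning→Beaumont, Wed afternoon→Nakamura, Wed evening→Nakamura, Thu morning→Nakamura, Thu afternoon→Beaumont, Thu evening→Nakamura, Fri morning→Beaumont.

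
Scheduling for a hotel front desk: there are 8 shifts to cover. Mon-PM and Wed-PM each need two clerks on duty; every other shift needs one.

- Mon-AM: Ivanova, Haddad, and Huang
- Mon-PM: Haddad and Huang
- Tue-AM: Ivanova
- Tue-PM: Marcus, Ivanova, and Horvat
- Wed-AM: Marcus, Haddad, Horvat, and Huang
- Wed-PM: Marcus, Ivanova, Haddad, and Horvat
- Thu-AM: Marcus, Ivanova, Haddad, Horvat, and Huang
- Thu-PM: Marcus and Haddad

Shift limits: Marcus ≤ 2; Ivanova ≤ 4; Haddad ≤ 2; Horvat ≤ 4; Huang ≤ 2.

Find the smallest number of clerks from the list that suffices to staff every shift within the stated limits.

4

10 slots to fill and no one can take more than 4, so at least ⌈10/4⌉ = 3 clerks are needed.
No set of 3 clerks can cover every shift (each such set leaves at least one shift with no one available or exceeds a cap).
Marcus, Ivanova, Haddad, and Huang alone can cover everything: Mon-AM→Ivanova, Mon-PM→Haddad+Huang, Tue-AM→Ivanova, Tue-PM→Marcus, Wed-AM→Huang, Wed-PM→Ivanova+Haddad, Thu-AM→Ivanova, Thu-PM→Marcus.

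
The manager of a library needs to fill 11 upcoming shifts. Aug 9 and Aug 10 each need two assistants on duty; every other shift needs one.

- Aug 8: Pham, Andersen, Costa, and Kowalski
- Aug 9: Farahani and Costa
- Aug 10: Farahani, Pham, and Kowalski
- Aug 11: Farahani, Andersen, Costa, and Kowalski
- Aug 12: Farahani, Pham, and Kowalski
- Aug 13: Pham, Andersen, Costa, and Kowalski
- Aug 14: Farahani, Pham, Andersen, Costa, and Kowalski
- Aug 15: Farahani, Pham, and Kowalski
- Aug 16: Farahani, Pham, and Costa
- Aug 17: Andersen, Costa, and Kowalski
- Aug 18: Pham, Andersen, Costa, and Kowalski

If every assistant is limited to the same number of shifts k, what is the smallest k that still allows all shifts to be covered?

3

With 5 assistants and 13 worker-slots to fill, someone must work at least ⌈13/5⌉ = 3 shifts, so k ≥ 3.
k = 3 works: Aug 8→Andersen, Aug 9→Farahani+Costa, Aug 10→Farahani+Pham, Aug 11→Andersen, Aug 12→Farahani, Aug 13→Costa, Aug 14→Kowalski, Aug 15→Pham, Aug 16→Pham, Aug 17→Andersen, Aug 18→Costa.
Loads: Farahani 3, Pham 3, Andersen 3, Costa 3, Kowalski 1 — all ≤ 3.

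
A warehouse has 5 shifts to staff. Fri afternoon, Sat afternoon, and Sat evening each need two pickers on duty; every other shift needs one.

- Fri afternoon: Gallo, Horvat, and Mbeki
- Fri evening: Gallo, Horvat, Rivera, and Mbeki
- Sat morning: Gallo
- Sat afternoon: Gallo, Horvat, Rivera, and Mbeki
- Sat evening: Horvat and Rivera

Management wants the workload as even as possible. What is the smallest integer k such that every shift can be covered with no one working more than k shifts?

With 4 pickers and 8 worker-slots to fill, someone must work at least ⌈8/4⌉ = 2 shifts, so k ≥ 2.
k = 2 works: Fri afternoon→Gallo+Horvat, Fri evening→Mbeki, Sat morning→Gallo, Sat afternoon→Rivera+Mbeki, Sat evening→Horvat+Rivera.
Loads: Gallo 2, Horvat 2, Rivera 2, Mbeki 2 — all ≤ 2.

2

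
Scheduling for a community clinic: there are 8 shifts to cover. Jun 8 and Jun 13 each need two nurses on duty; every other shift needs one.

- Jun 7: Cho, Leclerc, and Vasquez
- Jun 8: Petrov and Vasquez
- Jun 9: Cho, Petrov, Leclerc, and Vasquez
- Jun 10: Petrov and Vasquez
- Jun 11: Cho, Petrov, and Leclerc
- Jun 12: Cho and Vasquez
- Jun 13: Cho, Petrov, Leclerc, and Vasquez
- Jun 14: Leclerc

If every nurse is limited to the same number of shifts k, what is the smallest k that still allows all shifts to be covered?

3

With 4 nurses and 10 worker-slots to fill, someone must work at least ⌈10/4⌉ = 3 shifts, so k ≥ 3.
k = 3 works: Jun 7→Cho, Jun 8→Petrov+Vasquez, Jun 9→Petrov, Jun 10→Petrov, Jun 11→Cho, Jun 12→Cho, Jun 13→Leclerc+Vasquez, Jun 14→Leclerc.
Loads: Cho 3, Petrov 3, Leclerc 2, Vasquez 2 — all ≤ 3.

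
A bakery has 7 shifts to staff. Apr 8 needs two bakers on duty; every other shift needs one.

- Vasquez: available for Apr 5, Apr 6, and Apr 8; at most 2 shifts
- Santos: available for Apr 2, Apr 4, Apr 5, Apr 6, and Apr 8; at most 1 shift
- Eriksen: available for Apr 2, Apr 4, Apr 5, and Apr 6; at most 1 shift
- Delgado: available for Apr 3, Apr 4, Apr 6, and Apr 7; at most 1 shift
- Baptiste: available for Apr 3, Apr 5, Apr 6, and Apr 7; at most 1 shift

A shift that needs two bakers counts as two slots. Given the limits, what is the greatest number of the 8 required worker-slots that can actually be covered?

6

Total capacity across all bakers is 2+1+1+1+1 = 6, and 8 slots are needed, so at most 6 can be filled.
An assignment achieving 6: Apr 2→Santos, Apr 3→Delgado, Apr 4→Eriksen, Apr 5→Vasquez, Apr 7→Baptiste, Apr 8→Vasquez.
Loads: Vasquez 2/2, Santos 1/1, Eriksen 1/1, Delgado 1/1, Baptiste 1/1.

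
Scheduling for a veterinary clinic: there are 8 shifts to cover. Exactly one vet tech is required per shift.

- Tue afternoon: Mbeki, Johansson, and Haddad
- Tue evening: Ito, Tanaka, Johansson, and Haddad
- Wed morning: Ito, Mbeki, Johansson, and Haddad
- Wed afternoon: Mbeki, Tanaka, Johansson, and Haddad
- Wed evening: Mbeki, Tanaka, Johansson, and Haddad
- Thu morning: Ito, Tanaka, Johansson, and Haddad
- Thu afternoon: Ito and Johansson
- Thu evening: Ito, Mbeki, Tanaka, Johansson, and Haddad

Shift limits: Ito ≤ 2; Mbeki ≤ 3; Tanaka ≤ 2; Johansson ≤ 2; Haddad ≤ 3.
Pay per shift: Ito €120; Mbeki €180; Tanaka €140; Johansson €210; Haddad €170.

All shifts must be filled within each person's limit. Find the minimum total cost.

€1210

Picking the cheapest available vet tech for each shift independently would cost €1050, but that ignores the shift limits.
An optimal schedule: Tue afternoon→Haddad, Tue evening→Ito, Wed morning→Haddad, Wed afternoon→Tanaka, Wed evening→Tanaka, Thu morning→Haddad, Thu afternoon→Ito, Thu evening→Mbeki.
Total: 170 + 120 + 170 + 140 + 140 + 170 + 120 + 180 = €1210.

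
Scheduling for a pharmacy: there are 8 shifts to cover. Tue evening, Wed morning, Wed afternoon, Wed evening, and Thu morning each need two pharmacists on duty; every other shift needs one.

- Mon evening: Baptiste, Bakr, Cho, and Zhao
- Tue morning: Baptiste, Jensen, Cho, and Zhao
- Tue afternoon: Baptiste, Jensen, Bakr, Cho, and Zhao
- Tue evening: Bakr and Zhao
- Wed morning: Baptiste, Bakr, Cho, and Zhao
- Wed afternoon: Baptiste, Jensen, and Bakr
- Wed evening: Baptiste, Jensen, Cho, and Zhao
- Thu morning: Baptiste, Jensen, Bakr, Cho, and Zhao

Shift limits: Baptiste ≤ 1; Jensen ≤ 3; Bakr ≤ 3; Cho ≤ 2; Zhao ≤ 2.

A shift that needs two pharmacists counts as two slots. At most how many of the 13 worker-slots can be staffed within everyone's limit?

Total capacity across all pharmacists is 1+3+3+2+2 = 11, and 13 slots are needed, so at most 11 can be filled.
An assignment achieving 11: Mon evening→Bakr, Tue morning→Jensen, Tue afternoon→Zhao, Tue evening→Bakr+Zhao, Wed morning→Bakr+Cho, Wed afternoon→Baptiste+Jensen, Wed evening→Jensen+Cho.
Loads: Baptiste 1/1, Jensen 3/3, Bakr 3/3, Cho 2/2, Zhao 2/2.

11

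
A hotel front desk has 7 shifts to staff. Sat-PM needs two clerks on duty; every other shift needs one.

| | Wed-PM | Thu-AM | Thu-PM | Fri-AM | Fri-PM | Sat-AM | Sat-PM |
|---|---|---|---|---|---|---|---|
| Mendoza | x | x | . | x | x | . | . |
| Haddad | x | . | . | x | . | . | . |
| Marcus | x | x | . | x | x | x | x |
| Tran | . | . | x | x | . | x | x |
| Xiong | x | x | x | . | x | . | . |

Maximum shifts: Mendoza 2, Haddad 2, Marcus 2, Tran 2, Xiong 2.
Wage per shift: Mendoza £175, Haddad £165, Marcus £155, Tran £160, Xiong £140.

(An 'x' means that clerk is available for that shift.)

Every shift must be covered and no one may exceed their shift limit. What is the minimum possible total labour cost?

£1240

Sat-PM can only be covered by Marcus and Tran, so that assignment is forced.
Picking the cheapest available clerk for each shift independently would cost £1185, but that ignores the shift limits.
An optimal schedule: Wed-PM→Haddad, Thu-AM→Xiong, Thu-PM→Xiong, Fri-AM→Haddad, Fri-PM→Marcus, Sat-AM→Tran, Sat-PM→Marcus+Tran.
Total: 165 + 140 + 140 + 165 + 155 + 160 + 155 + 160 = £1240.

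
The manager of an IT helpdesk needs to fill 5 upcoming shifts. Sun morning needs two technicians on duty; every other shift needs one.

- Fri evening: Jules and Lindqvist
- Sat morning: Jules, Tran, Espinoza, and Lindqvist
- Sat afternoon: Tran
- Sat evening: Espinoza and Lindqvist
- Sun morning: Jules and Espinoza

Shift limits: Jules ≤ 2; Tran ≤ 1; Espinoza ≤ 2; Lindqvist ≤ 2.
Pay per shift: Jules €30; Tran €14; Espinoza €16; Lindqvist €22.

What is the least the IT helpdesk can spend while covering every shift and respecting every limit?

Sat afternoon can only be covered by Tran, so that assignment is forced.
Sun morning can only be covered by Jules and Espinoza, so that assignment is forced.
Picking the cheapest available technician for each shift independently would cost €112, but that ignores the shift limits.
An optimal schedule: Fri evening→Lindqvist, Sat morning→Lindqvist, Sat afternoon→Tran, Sat evening→Espinoza, Sun morning→Espinoza+Jules.
Total: 22 + 22 + 14 + 16 + 16 + 30 = €120.

€120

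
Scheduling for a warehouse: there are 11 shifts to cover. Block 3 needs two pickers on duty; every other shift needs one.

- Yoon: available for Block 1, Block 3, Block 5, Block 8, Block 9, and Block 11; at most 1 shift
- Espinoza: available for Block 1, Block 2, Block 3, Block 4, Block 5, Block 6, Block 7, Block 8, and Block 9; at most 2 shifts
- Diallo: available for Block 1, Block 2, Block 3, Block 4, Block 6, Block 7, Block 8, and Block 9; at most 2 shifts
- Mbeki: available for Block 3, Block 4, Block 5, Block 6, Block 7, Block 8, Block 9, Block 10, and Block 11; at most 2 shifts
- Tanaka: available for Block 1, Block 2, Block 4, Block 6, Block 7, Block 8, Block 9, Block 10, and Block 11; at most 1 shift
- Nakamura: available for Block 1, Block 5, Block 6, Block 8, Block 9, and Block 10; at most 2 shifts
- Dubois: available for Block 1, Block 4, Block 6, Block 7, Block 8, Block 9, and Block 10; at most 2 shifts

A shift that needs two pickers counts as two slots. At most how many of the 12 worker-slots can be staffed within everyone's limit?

12

Total capacity across all pickers is 1+2+2+2+1+2+2 = 12, and 12 slots are needed, so at most 12 can be filled.
An assignment achieving 12: Block 1→Nakamura, Block 2→Espinoza, Block 3→Espinoza+Diallo, Block 4→Diallo, Block 5→Mbeki, Block 6→Nakamura, Block 7→Tanaka, Block 8→Dubois, Block 9→Dubois, Block 10→Mbeki, Block 11→Yoon.
Loads: Yoon 1/1, Espinoza 2/2, Diallo 2/2, Mbeki 2/2, Tanaka 1/1, Nakamura 2/2, Dubois 2/2.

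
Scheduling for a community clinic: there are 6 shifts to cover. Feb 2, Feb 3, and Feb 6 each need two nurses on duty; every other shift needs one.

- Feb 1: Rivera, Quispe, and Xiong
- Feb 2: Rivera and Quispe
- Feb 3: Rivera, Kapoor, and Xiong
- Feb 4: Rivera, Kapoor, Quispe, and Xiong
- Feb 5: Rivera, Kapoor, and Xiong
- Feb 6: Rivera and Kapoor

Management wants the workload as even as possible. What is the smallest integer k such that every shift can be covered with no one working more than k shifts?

3

With 4 nurses and 9 worker-slots to fill, someone must work at least ⌈9/4⌉ = 3 shifts, so k ≥ 3.
k = 3 works: Feb 1→Rivera, Feb 2→Rivera+Quispe, Feb 3→Kapoor+Xiong, Feb 4→Quispe, Feb 5→Kapoor, Feb 6→Rivera+Kapoor.
Loads: Rivera 3, Kapoor 3, Quispe 2, Xiong 1 — all ≤ 3.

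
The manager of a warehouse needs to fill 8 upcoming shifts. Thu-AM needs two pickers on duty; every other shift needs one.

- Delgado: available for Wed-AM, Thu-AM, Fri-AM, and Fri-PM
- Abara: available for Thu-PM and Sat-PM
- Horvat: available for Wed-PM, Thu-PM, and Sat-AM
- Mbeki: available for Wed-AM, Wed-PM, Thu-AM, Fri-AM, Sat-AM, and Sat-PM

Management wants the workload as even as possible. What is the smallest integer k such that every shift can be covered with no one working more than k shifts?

With 4 pickers and 9 worker-slots to fill, someone must work at least ⌈9/4⌉ = 3 shifts, so k ≥ 3.
k = 3 works: Wed-AM→Delgado, Wed-PM→Horvat, Thu-AM→Delgado+Mbeki, Thu-PM→Abara, Fri-AM→Mbeki, Fri-PM→Delgado, Sat-AM→Horvat, Sat-PM→Abara.
Loads: Delgado 3, Abara 2, Horvat 2, Mbeki 2 — all ≤ 3.

3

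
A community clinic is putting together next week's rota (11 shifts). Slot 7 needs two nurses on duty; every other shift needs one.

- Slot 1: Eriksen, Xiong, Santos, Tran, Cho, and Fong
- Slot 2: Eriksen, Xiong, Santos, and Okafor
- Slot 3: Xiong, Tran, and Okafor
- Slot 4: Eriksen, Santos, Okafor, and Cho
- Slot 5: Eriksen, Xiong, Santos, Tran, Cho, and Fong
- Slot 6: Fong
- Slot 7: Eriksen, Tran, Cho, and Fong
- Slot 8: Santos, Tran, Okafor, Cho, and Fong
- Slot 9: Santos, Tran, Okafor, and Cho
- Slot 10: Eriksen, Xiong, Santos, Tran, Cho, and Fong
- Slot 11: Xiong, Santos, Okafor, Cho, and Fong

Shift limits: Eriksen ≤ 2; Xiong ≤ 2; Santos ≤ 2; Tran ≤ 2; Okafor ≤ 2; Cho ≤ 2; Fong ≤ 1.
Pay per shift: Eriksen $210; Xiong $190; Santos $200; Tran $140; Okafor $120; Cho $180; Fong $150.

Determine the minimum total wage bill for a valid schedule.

Slot 6 can only be covered by Fong, so that assignment is forced.
Picking the cheapest available nurse for each shift independently would cost $1580, but that ignores the shift limits.
An optimal schedule: Slot 1→Xiong, Slot 2→Okafor, Slot 3→Okafor, Slot 4→Cho, Slot 5→Santos, Slot 6→Fong, Slot 7→Cho+Eriksen, Slot 8→Tran, Slot 9→Tran, Slot 10→Santos, Slot 11→Xiong.
Total: 190 + 120 + 120 + 180 + 200 + 150 + 180 + 210 + 140 + 140 + 200 + 190 = $2020.

$2020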